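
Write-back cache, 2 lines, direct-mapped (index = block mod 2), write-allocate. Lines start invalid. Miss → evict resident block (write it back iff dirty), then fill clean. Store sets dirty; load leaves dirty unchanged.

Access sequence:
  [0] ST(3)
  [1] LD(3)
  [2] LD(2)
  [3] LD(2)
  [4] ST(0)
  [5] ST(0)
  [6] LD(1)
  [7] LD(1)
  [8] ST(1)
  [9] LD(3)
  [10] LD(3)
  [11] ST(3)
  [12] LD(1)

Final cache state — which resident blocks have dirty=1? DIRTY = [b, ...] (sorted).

  0 | W B3 → L1 miss [D]
  1 | R B3 → L1 hit [D]
  2 | R B2 → L0 miss [-]
  3 | R B2 → L0 hit [-]
  4 | W B0 → L0 miss [D]
  5 | W B0 → L0 hit [D]
  6 | R B1 → L1 miss wb→B3 [-]
  7 | R B1 → L1 hit [-]
  8 | W B1 → L1 hit [D]
  9 | R B3 → L1 miss wb→B1 [-]
  10 | R B3 → L1 hit [-]
  11 | W B3 → L1 hit [D]
  12 | R B1 → L1 miss wb→B3 [-]

DIRTY = [0]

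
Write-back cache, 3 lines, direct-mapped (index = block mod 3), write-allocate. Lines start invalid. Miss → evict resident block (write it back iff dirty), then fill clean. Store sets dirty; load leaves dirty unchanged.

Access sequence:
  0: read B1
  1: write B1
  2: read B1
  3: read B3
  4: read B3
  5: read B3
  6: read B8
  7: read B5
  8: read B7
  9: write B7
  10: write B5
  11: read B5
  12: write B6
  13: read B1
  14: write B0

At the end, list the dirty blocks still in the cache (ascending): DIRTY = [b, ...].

0: R B1 → L1 miss [-]
1: W B1 → L1 hit [D]
2: R B1 → L1 hit [D]
3: R B3 → L0 miss [-]
4: R B3 → L0 hit [-]
5: R B3 → L0 hit [-]
6: R B8 → L2 miss [-]
7: R B5 → L2 miss [-]
8: R B7 → L1 miss wb→B1 [-]
9: W B7 → L1 hit [D]
10: W B5 → L2 hit [D]
11: R B5 → L2 hit [D]
12: W B6 → L0 miss [D]
13: R B1 → L1 miss wb→B7 [-]
14: W B0 → L0 miss wb→B6 [D]

DIRTY = [0, 5]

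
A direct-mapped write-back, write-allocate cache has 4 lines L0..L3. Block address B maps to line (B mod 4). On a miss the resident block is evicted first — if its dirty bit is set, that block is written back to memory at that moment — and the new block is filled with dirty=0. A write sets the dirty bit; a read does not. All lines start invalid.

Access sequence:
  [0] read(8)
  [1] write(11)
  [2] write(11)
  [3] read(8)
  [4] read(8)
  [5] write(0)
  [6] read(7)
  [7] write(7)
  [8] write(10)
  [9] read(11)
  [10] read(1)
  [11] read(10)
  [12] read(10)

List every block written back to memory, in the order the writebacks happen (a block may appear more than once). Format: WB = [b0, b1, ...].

  0 | R B8 → L0 miss [-]
  1 | W B11 → L3 miss [D]
  2 | W B11 → L3 hit [D]
  3 | R B8 → L0 hit [-]
  4 | R B8 → L0 hit [-]
  5 | W B0 → L0 miss [D]
  6 | R B7 → L3 miss wb→B11 [-]
  7 | W B7 → L3 hit [D]
  8 | W B10 → L2 miss [D]
  9 | R B11 → L3 miss wb→B7 [-]
  10 | R B1 → L1 miss [-]
  11 | R B10 → L2 hit [D]
  12 | R B10 → L2 hit [D]

WB = [11, 7]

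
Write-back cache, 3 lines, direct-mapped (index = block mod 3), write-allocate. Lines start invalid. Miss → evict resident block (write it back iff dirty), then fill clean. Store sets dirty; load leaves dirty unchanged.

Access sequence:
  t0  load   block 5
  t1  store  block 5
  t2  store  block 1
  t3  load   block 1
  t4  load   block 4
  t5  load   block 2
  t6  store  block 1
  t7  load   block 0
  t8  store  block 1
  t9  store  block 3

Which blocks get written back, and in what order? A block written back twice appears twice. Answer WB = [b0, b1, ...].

WB = [1, 5]

  0 | R B5 → L2 miss [-]
  1 | W B5 → L2 hit [D]
  2 | W B1 → L1 miss [D]
  3 | R B1 → L1 hit [D]
  4 | R B4 → L1 miss wb→B1 [-]
  5 | R B2 → L2 miss wb→B5 [-]
  6 | W B1 → L1 miss [D]
  7 | R B0 → L0 miss [-]
  8 | W B1 → L1 hit [D]
  9 | W B3 → L0 miss [D]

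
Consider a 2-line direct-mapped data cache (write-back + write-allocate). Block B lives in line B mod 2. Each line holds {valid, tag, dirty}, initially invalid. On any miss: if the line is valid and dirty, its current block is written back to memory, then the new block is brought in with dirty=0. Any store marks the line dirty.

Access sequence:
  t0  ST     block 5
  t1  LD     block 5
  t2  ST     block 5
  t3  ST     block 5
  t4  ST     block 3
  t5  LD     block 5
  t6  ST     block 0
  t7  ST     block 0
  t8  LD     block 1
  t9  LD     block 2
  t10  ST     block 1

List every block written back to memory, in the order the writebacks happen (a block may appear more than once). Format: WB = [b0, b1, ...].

0: W B5 → L1 miss [D]
1: R B5 → L1 hit [D]
2: W B5 → L1 hit [D]
3: W B5 → L1 hit [D]
4: W B3 → L1 miss wb→B5 [D]
5: R B5 → L1 miss wb→B3 [-]
6: W B0 → L0 miss [D]
7: W B0 → L0 hit [D]
8: R B1 → L1 miss [-]
9: R B2 → L0 miss wb→B0 [-]
10: W B1 → L1 hit [D]

WB = [5, 3, 0]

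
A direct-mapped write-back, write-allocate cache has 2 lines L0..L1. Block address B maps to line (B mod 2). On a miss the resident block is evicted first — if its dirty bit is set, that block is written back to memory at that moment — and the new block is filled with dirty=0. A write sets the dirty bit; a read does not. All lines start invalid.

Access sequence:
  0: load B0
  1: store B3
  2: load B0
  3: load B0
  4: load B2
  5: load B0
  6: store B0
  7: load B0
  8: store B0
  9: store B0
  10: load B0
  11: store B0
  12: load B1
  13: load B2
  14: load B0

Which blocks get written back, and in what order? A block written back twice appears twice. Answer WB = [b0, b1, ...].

WB = [3, 0]

0: R B0 -> L0 miss  d=-]
1: W B3 -> L1 miss  d=D]
2: R B0 -> L0 hit  d=-]
3: R B0 -> L0 hit  d=-]
4: R B2 -> L0 miss  d=-]
5: R B0 -> L0 miss  d=-]
6: W B0 -> L0 hit  d=D]
7: R B0 -> L0 hit  d=D]
8: W B0 -> L0 hit  d=D]
9: W B0 -> L0 hit  d=D]
10: R B0 -> L0 hit  d=D]
11: W B0 -> L0 hit  d=D]
12: R B1 -> L1 miss wb->B3  d=-]
13: R B2 -> L0 miss wb->B0  d=-]
14: R B0 -> L0 miss  d=-]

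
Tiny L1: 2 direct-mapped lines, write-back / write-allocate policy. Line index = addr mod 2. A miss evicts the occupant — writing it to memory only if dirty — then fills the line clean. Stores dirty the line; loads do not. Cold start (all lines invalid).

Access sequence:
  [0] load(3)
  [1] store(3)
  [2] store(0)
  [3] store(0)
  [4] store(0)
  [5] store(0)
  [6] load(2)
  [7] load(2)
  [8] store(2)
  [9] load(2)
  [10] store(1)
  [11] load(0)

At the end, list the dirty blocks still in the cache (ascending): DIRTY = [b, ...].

DIRTY = [1]

0: R B3 -> L1 miss  d=-]
1: W B3 -> L1 hit  d=D]
2: W B0 -> L0 miss  d=D]
3: W B0 -> L0 hit  d=D]
4: W B0 -> L0 hit  d=D]
5: W B0 -> L0 hit  d=D]
6: R B2 -> L0 miss wb->B0  d=-]
7: R B2 -> L0 hit  d=-]
8: W B2 -> L0 hit  d=D]
9: R B2 -> L0 hit  d=D]
10: W B1 -> L1 miss wb->B3  d=D]
11: R B0 -> L0 miss wb->B2  d=-]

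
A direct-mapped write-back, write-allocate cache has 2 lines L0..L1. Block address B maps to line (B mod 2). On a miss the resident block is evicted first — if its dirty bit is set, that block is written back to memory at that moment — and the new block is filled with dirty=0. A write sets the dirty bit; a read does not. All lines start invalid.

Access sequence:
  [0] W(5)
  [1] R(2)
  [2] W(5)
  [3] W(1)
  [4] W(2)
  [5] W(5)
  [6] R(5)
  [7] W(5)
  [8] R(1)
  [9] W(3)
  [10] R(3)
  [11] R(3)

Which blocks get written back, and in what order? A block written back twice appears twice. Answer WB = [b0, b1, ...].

WB = [5, 1, 5]

0: W B5 -> L1 miss  d=D]
1: R B2 -> L0 miss  d=-]
2: W B5 -> L1 hit  d=D]
3: W B1 -> L1 miss wb->B5  d=D]
4: W B2 -> L0 hit  d=D]
5: W B5 -> L1 miss wb->B1  d=D]
6: R B5 -> L1 hit  d=D]
7: W B5 -> L1 hit  d=D]
8: R B1 -> L1 miss wb->B5  d=-]
9: W B3 -> L1 miss  d=D]
10: R B3 -> L1 hit  d=D]
11: R B3 -> L1 hit  d=D]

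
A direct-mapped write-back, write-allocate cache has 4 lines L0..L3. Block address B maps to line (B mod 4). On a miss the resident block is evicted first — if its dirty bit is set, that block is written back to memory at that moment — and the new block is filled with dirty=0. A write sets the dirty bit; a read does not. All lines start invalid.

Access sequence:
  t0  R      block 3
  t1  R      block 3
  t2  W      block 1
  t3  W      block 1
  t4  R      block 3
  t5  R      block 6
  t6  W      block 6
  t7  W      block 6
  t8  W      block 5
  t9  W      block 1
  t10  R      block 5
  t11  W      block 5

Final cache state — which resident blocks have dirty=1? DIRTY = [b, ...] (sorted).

  0 | R B3 → L3 miss [-]
  1 | R B3 → L3 hit [-]
  2 | W B1 → L1 miss [D]
  3 | W B1 → L1 hit [D]
  4 | R B3 → L3 hit [-]
  5 | R B6 → L2 miss [-]
  6 | W B6 → L2 hit [D]
  7 | W B6 → L2 hit [D]
  8 | W B5 → L1 miss wb→B1 [D]
  9 | W B1 → L1 miss wb→B5 [D]
  10 | R B5 → L1 miss wb→B1 [-]
  11 | W B5 → L1 hit [D]

DIRTY = [5, 6]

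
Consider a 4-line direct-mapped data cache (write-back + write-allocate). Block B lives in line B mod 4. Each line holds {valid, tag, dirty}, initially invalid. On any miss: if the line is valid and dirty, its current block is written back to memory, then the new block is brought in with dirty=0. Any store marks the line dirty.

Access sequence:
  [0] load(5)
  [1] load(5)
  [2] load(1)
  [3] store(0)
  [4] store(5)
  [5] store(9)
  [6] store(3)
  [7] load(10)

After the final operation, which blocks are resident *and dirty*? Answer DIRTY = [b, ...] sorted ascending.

  0 | R B5 → L1 miss [-]
  1 | R B5 → L1 hit [-]
  2 | R B1 → L1 miss [-]
  3 | W B0 → L0 miss [D]
  4 | W B5 → L1 miss [D]
  5 | W B9 → L1 miss wb→B5 [D]
  6 | W B3 → L3 miss [D]
  7 | R B10 → L2 miss [-]

DIRTY = [0, 3, 9]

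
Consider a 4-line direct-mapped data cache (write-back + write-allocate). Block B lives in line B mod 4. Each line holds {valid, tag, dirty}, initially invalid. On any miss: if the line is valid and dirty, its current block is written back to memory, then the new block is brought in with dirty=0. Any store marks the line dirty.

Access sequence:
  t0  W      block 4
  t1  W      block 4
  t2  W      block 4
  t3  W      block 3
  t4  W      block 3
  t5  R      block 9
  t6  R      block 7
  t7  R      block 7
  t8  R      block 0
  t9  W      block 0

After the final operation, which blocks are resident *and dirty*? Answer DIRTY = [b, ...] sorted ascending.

0: W B4 → L0 miss [D]
1: W B4 → L0 hit [D]
2: W B4 → L0 hit [D]
3: W B3 → L3 miss [D]
4: W B3 → L3 hit [D]
5: R B9 → L1 miss [-]
6: R B7 → L3 miss wb→B3 [-]
7: R B7 → L3 hit [-]
8: R B0 → L0 miss wb→B4 [-]
9: W B0 → L0 hit [D]

DIRTY = [0]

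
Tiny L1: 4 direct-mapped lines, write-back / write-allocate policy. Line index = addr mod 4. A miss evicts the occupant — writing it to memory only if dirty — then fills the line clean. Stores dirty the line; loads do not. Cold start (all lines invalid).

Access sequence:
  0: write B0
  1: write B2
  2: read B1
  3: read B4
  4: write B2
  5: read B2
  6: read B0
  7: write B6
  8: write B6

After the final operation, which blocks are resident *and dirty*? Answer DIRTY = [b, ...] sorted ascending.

0: W B0 -> L0 miss  d=D]
1: W B2 -> L2 miss  d=D]
2: R B1 -> L1 miss  d=-]
3: R B4 -> L0 miss wb->B0  d=-]
4: W B2 -> L2 hit  d=D]
5: R B2 -> L2 hit  d=D]
6: R B0 -> L0 miss  d=-]
7: W B6 -> L2 miss wb->B2  d=D]
8: W B6 -> L2 hit  d=D]

DIRTY = [6]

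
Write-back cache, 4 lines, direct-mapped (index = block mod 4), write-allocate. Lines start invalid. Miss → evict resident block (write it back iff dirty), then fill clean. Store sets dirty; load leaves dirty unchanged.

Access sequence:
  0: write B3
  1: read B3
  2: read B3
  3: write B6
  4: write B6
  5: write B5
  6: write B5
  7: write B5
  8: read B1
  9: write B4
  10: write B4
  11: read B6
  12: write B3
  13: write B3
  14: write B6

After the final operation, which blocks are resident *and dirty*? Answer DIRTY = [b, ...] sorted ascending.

DIRTY = [3, 4, 6]

0: W B3 → L3 miss [D]
1: R B3 → L3 hit [D]
2: R B3 → L3 hit [D]
3: W B6 → L2 miss [D]
4: W B6 → L2 hit [D]
5: W B5 → L1 miss [D]
6: W B5 → L1 hit [D]
7: W B5 → L1 hit [D]
8: R B1 → L1 miss wb→B5 [-]
9: W B4 → L0 miss [D]
10: W B4 → L0 hit [D]
11: R B6 → L2 hit [D]
12: W B3 → L3 hit [D]
13: W B3 → L3 hit [D]
14: W B6 → L2 hit [D]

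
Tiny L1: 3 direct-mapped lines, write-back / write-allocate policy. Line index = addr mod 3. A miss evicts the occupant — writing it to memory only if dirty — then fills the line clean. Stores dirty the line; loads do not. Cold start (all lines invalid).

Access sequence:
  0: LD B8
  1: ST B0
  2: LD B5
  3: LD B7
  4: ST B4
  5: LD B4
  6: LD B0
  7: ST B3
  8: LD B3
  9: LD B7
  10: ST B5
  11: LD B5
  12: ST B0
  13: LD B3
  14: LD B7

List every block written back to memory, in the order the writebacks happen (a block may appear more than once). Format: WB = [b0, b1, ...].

WB = [0, 4, 3, 0]

0: R B8 → L2 miss [-]
1: W B0 → L0 miss [D]
2: R B5 → L2 miss [-]
3: R B7 → L1 miss [-]
4: W B4 → L1 miss [D]
5: R B4 → L1 hit [D]
6: R B0 → L0 hit [D]
7: W B3 → L0 miss wb→B0 [D]
8: R B3 → L0 hit [D]
9: R B7 → L1 miss wb→B4 [-]
10: W B5 → L2 hit [D]
11: R B5 → L2 hit [D]
12: W B0 → L0 miss wb→B3 [D]
13: R B3 → L0 miss wb→B0 [-]
14: R B7 → L1 hit [-]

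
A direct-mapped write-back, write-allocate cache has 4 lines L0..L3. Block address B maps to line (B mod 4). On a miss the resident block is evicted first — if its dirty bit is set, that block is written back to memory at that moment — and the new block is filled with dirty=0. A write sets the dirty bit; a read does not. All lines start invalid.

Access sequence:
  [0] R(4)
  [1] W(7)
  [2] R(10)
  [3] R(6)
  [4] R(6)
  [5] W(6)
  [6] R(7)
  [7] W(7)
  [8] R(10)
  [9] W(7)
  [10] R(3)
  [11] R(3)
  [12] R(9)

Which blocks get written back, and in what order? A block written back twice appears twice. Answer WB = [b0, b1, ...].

WB = [6, 7]

0: R B4 → L0 miss [-]
1: W B7 → L3 miss [D]
2: R B10 → L2 miss [-]
3: R B6 → L2 miss [-]
4: R B6 → L2 hit [-]
5: W B6 → L2 hit [D]
6: R B7 → L3 hit [D]
7: W B7 → L3 hit [D]
8: R B10 → L2 miss wb→B6 [-]
9: W B7 → L3 hit [D]
10: R B3 → L3 miss wb→B7 [-]
11: R B3 → L3 hit [-]
12: R B9 → L1 miss [-]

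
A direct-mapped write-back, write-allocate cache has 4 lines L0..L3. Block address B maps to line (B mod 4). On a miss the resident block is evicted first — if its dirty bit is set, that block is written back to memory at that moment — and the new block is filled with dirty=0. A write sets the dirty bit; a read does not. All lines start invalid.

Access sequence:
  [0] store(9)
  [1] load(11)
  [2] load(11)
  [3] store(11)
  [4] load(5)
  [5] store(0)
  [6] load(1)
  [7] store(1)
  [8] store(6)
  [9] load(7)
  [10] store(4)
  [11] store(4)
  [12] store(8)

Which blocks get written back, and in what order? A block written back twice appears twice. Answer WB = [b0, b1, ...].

WB = [9, 11, 0, 4]

0: W B9 → L1 miss [D]
1: R B11 → L3 miss [-]
2: R B11 → L3 hit [-]
3: W B11 → L3 hit [D]
4: R B5 → L1 miss wb→B9 [-]
5: W B0 → L0 miss [D]
6: R B1 → L1 miss [-]
7: W B1 → L1 hit [D]
8: W B6 → L2 miss [D]
9: R B7 → L3 miss wb→B11 [-]
10: W B4 → L0 miss wb→B0 [D]
11: W B4 → L0 hit [D]
12: W B8 → L0 miss wb→B4 [D]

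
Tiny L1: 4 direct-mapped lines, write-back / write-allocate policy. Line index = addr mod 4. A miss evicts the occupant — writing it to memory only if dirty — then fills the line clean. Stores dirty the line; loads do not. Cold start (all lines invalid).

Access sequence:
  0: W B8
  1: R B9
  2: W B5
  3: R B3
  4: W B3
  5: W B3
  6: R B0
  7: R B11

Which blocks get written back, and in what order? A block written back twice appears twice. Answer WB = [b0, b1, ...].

WB = [8, 3]

0: W B8 → L0 miss [D]
1: R B9 → L1 miss [-]
2: W B5 → L1 miss [D]
3: R B3 → L3 miss [-]
4: W B3 → L3 hit [D]
5: W B3 → L3 hit [D]
6: R B0 → L0 miss wb→B8 [-]
7: R B11 → L3 miss wb→B3 [-]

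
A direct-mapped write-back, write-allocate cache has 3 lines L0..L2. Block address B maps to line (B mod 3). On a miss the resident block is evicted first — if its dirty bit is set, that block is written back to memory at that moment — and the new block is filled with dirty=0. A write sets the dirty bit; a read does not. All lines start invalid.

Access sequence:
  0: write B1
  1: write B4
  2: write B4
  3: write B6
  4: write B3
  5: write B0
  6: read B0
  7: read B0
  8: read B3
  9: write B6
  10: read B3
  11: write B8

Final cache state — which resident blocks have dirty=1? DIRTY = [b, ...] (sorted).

0: W B1 → L1 miss [D]
1: W B4 → L1 miss wb→B1 [D]
2: W B4 → L1 hit [D]
3: W B6 → L0 miss [D]
4: W B3 → L0 miss wb→B6 [D]
5: W B0 → L0 miss wb→B3 [D]
6: R B0 → L0 hit [D]
7: R B0 → L0 hit [D]
8: R B3 → L0 miss wb→B0 [-]
9: W B6 → L0 miss [D]
10: R B3 → L0 miss wb→B6 [-]
11: W B8 → L2 miss [D]

DIRTY = [4, 8]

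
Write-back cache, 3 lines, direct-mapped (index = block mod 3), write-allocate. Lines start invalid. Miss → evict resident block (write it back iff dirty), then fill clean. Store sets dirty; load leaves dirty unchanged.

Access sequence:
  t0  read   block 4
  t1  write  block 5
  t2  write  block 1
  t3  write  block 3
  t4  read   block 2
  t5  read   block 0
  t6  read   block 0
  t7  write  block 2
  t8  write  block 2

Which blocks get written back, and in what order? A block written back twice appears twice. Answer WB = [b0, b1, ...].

0: R B4 -> L1 miss  d=-]
1: W B5 -> L2 miss  d=D]
2: W B1 -> L1 miss  d=D]
3: W B3 -> L0 miss  d=D]
4: R B2 -> L2 miss wb->B5  d=-]
5: R B0 -> L0 miss wb->B3  d=-]
6: R B0 -> L0 hit  d=-]
7: W B2 -> L2 hit  d=D]
8: W B2 -> L2 hit  d=D]

WB = [5, 3]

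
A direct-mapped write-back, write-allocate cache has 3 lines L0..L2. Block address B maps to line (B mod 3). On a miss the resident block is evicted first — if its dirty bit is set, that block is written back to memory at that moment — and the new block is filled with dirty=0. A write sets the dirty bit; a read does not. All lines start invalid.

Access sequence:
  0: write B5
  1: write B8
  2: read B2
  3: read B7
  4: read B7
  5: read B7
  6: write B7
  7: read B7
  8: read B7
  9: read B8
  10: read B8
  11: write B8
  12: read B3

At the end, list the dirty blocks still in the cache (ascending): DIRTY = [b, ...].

DIRTY = [7, 8]

  0 | W B5 → L2 miss [D]
  1 | W B8 → L2 miss wb→B5 [D]
  2 | R B2 → L2 miss wb→B8 [-]
  3 | R B7 → L1 miss [-]
  4 | R B7 → L1 hit [-]
  5 | R B7 → L1 hit [-]
  6 | W B7 → L1 hit [D]
  7 | R B7 → L1 hit [D]
  8 | R B7 → L1 hit [D]
  9 | R B8 → L2 miss [-]
  10 | R B8 → L2 hit [-]
  11 | W B8 → L2 hit [D]
  12 | R B3 → L0 miss [-]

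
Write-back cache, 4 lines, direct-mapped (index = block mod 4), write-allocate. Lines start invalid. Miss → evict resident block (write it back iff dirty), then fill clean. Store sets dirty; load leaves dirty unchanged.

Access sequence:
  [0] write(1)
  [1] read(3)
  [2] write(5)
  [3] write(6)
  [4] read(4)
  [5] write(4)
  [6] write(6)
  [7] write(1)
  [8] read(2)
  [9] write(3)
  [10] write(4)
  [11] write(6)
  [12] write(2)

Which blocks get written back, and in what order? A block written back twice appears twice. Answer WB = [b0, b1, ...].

WB = [1, 5, 6, 6]

  0 | W B1 → L1 miss [D]
  1 | R B3 → L3 miss [-]
  2 | W B5 → L1 miss wb→B1 [D]
  3 | W B6 → L2 miss [D]
  4 | R B4 → L0 miss [-]
  5 | W B4 → L0 hit [D]
  6 | W B6 → L2 hit [D]
  7 | W B1 → L1 miss wb→B5 [D]
  8 | R B2 → L2 miss wb→B6 [-]
  9 | W B3 → L3 hit [D]
  10 | W B4 → L0 hit [D]
  11 | W B6 → L2 miss [D]
  12 | W B2 → L2 miss wb→B6 [D]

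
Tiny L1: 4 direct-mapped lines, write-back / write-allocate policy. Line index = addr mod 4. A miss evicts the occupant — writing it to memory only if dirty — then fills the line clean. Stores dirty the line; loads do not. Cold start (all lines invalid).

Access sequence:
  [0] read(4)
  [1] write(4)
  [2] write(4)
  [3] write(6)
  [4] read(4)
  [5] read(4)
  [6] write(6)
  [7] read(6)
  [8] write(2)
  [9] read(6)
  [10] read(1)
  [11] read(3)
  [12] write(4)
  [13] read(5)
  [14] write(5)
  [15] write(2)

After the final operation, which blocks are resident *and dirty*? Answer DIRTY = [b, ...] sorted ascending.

DIRTY = [2, 4, 5]

0: R B4 -> L0 miss  d=-]
1: W B4 -> L0 hit  d=D]
2: W B4 -> L0 hit  d=D]
3: W B6 -> L2 miss  d=D]
4: R B4 -> L0 hit  d=D]
5: R B4 -> L0 hit  d=D]
6: W B6 -> L2 hit  d=D]
7: R B6 -> L2 hit  d=D]
8: W B2 -> L2 miss wb->B6  d=D]
9: R B6 -> L2 miss wb->B2  d=-]
10: R B1 -> L1 miss  d=-]
11: R B3 -> L3 miss  d=-]
12: W B4 -> L0 hit  d=D]
13: R B5 -> L1 miss  d=-]
14: W B5 -> L1 hit  d=D]
15: W B2 -> L2 miss  d=D]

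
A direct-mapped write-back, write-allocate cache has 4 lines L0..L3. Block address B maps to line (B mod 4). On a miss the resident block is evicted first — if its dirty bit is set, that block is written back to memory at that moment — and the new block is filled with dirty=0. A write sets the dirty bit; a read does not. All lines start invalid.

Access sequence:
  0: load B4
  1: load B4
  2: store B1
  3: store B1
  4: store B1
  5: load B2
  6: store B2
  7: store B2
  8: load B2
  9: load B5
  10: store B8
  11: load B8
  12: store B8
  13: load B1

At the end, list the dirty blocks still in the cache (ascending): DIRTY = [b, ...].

DIRTY = [2, 8]

0: R B4 → L0 miss [-]
1: R B4 → L0 hit [-]
2: W B1 → L1 miss [D]
3: W B1 → L1 hit [D]
4: W B1 → L1 hit [D]
5: R B2 → L2 miss [-]
6: W B2 → L2 hit [D]
7: W B2 → L2 hit [D]
8: R B2 → L2 hit [D]
9: R B5 → L1 miss wb→B1 [-]
10: W B8 → L0 miss [D]
11: R B8 → L0 hit [D]
12: W B8 → L0 hit [D]
13: R B1 → L1 miss [-]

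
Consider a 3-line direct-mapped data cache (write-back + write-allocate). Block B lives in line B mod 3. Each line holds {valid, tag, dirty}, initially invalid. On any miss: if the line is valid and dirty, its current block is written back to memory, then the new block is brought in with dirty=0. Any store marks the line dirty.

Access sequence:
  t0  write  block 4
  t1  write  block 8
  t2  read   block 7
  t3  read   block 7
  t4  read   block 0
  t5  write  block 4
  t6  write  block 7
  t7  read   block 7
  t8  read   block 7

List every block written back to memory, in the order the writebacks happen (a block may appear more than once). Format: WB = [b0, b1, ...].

WB = [4, 4]

  0 | W B4 → L1 miss [D]
  1 | W B8 → L2 miss [D]
  2 | R B7 → L1 miss wb→B4 [-]
  3 | R B7 → L1 hit [-]
  4 | R B0 → L0 miss [-]
  5 | W B4 → L1 miss [D]
  6 | W B7 → L1 miss wb→B4 [D]
  7 | R B7 → L1 hit [D]
  8 | R B7 → L1 hit [D]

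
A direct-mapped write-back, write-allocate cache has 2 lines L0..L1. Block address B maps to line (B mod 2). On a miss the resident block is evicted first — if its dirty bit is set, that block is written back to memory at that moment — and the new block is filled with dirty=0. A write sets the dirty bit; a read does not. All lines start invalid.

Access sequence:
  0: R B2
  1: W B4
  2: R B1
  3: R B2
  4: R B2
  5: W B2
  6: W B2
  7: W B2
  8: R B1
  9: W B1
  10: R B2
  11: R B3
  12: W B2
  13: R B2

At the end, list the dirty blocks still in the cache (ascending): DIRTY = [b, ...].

0: R B2 → L0 miss [-]
1: W B4 → L0 miss [D]
2: R B1 → L1 miss [-]
3: R B2 → L0 miss wb→B4 [-]
4: R B2 → L0 hit [-]
5: W B2 → L0 hit [D]
6: W B2 → L0 hit [D]
7: W B2 → L0 hit [D]
8: R B1 → L1 hit [-]
9: W B1 → L1 hit [D]
10: R B2 → L0 hit [D]
11: R B3 → L1 miss wb→B1 [-]
12: W B2 → L0 hit [D]
13: R B2 → L0 hit [D]

DIRTY = [2]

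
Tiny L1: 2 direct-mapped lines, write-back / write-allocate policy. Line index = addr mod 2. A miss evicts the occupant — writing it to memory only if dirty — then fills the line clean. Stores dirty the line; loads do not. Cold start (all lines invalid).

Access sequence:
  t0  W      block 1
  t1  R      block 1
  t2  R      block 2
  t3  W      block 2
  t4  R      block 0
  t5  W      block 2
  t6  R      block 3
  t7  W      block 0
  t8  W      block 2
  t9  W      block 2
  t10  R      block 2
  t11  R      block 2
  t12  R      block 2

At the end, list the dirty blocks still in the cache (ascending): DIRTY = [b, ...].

DIRTY = [2]

  0 | W B1 → L1 miss [D]
  1 | R B1 → L1 hit [D]
  2 | R B2 → L0 miss [-]
  3 | W B2 → L0 hit [D]
  4 | R B0 → L0 miss wb→B2 [-]
  5 | W B2 → L0 miss [D]
  6 | R B3 → L1 miss wb→B1 [-]
  7 | W B0 → L0 miss wb→B2 [D]
  8 | W B2 → L0 miss wb→B0 [D]
  9 | W B2 → L0 hit [D]
  10 | R B2 → L0 hit [D]
  11 | R B2 → L0 hit [D]
  12 | R B2 → L0 hit [D]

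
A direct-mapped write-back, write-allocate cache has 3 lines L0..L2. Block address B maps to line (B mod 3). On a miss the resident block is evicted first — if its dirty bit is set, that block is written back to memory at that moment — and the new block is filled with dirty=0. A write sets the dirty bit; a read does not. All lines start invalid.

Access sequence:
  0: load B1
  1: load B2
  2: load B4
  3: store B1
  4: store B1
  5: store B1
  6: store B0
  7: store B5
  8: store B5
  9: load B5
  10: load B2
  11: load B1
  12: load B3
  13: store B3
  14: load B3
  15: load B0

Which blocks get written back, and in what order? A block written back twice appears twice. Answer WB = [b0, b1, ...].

  0 | R B1 → L1 miss [-]
  1 | R B2 → L2 miss [-]
  2 | R B4 → L1 miss [-]
  3 | W B1 → L1 miss [D]
  4 | W B1 → L1 hit [D]
  5 | W B1 → L1 hit [D]
  6 | W B0 → L0 miss [D]
  7 | W B5 → L2 miss [D]
  8 | W B5 → L2 hit [D]
  9 | R B5 → L2 hit [D]
  10 | R B2 → L2 miss wb→B5 [-]
  11 | R B1 → L1 hit [D]
  12 | R B3 → L0 miss wb→B0 [-]
  13 | W B3 → L0 hit [D]
  14 | R B3 → L0 hit [D]
  15 | R B0 → L0 miss wb→B3 [-]

WB = [5, 0, 3]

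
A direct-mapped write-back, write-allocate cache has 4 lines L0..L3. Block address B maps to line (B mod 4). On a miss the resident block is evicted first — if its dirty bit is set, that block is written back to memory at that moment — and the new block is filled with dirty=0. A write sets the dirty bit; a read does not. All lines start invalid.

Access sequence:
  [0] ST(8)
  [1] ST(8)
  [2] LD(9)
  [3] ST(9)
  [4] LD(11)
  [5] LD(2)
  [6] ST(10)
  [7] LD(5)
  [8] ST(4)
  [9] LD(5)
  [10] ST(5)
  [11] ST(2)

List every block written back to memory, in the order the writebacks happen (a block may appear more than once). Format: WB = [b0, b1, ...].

WB = [9, 8, 10]

0: W B8 → L0 miss [D]
1: W B8 → L0 hit [D]
2: R B9 → L1 miss [-]
3: W B9 → L1 hit [D]
4: R B11 → L3 miss [-]
5: R B2 → L2 miss [-]
6: W B10 → L2 miss [D]
7: R B5 → L1 miss wb→B9 [-]
8: W B4 → L0 miss wb→B8 [D]
9: R B5 → L1 hit [-]
10: W B5 → L1 hit [D]
11: W B2 → L2 miss wb→B10 [D]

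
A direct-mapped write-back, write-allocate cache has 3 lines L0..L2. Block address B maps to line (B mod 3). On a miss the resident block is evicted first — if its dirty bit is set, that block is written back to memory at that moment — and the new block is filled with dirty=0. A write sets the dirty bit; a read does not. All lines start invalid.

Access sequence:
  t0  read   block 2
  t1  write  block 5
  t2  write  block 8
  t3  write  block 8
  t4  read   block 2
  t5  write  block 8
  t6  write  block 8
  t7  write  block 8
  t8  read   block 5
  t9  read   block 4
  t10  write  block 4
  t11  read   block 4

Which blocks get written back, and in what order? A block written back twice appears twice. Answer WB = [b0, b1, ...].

WB = [5, 8, 8]

0: R B2 -> L2 miss  d=-]
1: W B5 -> L2 miss  d=D]
2: W B8 -> L2 miss wb->B5  d=D]
3: W B8 -> L2 hit  d=D]
4: R B2 -> L2 miss wb->B8  d=-]
5: W B8 -> L2 miss  d=D]
6: W B8 -> L2 hit  d=D]
7: W B8 -> L2 hit  d=D]
8: R B5 -> L2 miss wb->B8  d=-]
9: R B4 -> L1 miss  d=-]
10: W B4 -> L1 hit  d=D]
11: R B4 -> L1 hit  d=D]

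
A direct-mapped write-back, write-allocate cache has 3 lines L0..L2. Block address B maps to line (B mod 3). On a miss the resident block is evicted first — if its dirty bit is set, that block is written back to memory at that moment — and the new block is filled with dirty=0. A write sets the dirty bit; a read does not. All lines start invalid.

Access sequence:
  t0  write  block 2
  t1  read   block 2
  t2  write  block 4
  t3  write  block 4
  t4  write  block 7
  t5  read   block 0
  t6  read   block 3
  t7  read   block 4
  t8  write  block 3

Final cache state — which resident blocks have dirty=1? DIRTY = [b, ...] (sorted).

0: W B2 -> L2 miss  d=D]
1: R B2 -> L2 hit  d=D]
2: W B4 -> L1 miss  d=D]
3: W B4 -> L1 hit  d=D]
4: W B7 -> L1 miss wb->B4  d=D]
5: R B0 -> L0 miss  d=-]
6: R B3 -> L0 miss  d=-]
7: R B4 -> L1 miss wb->B7  d=-]
8: W B3 -> L0 hit  d=D]

DIRTY = [2, 3]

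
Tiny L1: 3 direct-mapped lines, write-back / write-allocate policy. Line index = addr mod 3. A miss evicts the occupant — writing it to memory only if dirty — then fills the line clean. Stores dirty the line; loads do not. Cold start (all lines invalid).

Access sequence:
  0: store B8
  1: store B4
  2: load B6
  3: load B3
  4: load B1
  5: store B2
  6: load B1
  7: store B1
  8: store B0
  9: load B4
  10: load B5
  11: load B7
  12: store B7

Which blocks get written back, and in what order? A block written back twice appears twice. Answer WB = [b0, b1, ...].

  0 | W B8 → L2 miss [D]
  1 | W B4 → L1 miss [D]
  2 | R B6 → L0 miss [-]
  3 | R B3 → L0 miss [-]
  4 | R B1 → L1 miss wb→B4 [-]
  5 | W B2 → L2 miss wb→B8 [D]
  6 | R B1 → L1 hit [-]
  7 | W B1 → L1 hit [D]
  8 | W B0 → L0 miss [D]
  9 | R B4 → L1 miss wb→B1 [-]
  10 | R B5 → L2 miss wb→B2 [-]
  11 | R B7 → L1 miss [-]
  12 | W B7 → L1 hit [D]

WB = [4, 8, 1, 2]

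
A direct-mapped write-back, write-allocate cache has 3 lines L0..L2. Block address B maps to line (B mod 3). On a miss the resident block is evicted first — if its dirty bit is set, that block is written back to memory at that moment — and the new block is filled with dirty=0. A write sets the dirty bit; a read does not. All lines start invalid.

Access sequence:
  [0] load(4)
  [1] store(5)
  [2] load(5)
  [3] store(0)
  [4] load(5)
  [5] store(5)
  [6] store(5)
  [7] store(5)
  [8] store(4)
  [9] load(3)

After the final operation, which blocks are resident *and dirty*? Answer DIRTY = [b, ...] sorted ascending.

0: R B4 → L1 miss [-]
1: W B5 → L2 miss [D]
2: R B5 → L2 hit [D]
3: W B0 → L0 miss [D]
4: R B5 → L2 hit [D]
5: W B5 → L2 hit [D]
6: W B5 → L2 hit [D]
7: W B5 → L2 hit [D]
8: W B4 → L1 hit [D]
9: R B3 → L0 miss wb→B0 [-]

DIRTY = [4, 5]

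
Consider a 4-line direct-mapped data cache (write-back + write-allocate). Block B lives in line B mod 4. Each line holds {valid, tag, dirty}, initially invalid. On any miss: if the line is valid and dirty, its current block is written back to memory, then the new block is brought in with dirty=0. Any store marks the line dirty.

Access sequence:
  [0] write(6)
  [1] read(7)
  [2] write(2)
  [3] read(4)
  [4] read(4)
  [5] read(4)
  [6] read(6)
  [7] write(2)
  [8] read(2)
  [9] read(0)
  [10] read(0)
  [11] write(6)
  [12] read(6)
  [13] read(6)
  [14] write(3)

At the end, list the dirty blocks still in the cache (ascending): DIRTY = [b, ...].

0: W B6 → L2 miss [D]
1: R B7 → L3 miss [-]
2: W B2 → L2 miss wb→B6 [D]
3: R B4 → L0 miss [-]
4: R B4 → L0 hit [-]
5: R B4 → L0 hit [-]
6: R B6 → L2 miss wb→B2 [-]
7: W B2 → L2 miss [D]
8: R B2 → L2 hit [D]
9: R B0 → L0 miss [-]
10: R B0 → L0 hit [-]
11: W B6 → L2 miss wb→B2 [D]
12: R B6 → L2 hit [D]
13: R B6 → L2 hit [D]
14: W B3 → L3 miss [D]

DIRTY = [3, 6]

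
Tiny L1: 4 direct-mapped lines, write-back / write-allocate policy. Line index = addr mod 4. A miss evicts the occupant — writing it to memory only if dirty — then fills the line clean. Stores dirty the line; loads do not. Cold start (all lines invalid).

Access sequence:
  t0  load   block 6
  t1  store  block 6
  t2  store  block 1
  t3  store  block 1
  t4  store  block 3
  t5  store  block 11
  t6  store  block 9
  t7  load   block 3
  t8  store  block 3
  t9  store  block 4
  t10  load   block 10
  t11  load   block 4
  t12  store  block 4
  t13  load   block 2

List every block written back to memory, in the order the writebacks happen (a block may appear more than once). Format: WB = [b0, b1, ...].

WB = [3, 1, 11, 6]

  0 | R B6 → L2 miss [-]
  1 | W B6 → L2 hit [D]
  2 | W B1 → L1 miss [D]
  3 | W B1 → L1 hit [D]
  4 | W B3 → L3 miss [D]
  5 | W B11 → L3 miss wb→B3 [D]
  6 | W B9 → L1 miss wb→B1 [D]
  7 | R B3 → L3 miss wb→B11 [-]
  8 | W B3 → L3 hit [D]
  9 | W B4 → L0 miss [D]
  10 | R B10 → L2 miss wb→B6 [-]
  11 | R B4 → L0 hit [D]
  12 | W B4 → L0 hit [D]
  13 | R B2 → L2 miss [-]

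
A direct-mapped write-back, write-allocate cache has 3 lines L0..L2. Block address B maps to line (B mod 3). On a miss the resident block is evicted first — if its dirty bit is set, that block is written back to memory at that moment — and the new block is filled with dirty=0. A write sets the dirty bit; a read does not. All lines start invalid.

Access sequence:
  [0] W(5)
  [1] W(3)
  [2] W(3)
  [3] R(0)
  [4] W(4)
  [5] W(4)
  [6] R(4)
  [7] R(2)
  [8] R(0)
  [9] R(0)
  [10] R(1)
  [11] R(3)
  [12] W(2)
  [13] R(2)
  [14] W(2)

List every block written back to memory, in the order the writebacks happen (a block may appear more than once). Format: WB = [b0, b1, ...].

WB = [3, 5, 4]

0: W B5 -> L2 miss  d=D]
1: W B3 -> L0 miss  d=D]
2: W B3 -> L0 hit  d=D]
3: R B0 -> L0 miss wb->B3  d=-]
4: W B4 -> L1 miss  d=D]
5: W B4 -> L1 hit  d=D]
6: R B4 -> L1 hit  d=D]
7: R B2 -> L2 miss wb->B5  d=-]
8: R B0 -> L0 hit  d=-]
9: R B0 -> L0 hit  d=-]
10: R B1 -> L1 miss wb->B4  d=-]
11: R B3 -> L0 miss  d=-]
12: W B2 -> L2 hit  d=D]
13: R B2 -> L2 hit  d=D]
14: W B2 -> L2 hit  d=D]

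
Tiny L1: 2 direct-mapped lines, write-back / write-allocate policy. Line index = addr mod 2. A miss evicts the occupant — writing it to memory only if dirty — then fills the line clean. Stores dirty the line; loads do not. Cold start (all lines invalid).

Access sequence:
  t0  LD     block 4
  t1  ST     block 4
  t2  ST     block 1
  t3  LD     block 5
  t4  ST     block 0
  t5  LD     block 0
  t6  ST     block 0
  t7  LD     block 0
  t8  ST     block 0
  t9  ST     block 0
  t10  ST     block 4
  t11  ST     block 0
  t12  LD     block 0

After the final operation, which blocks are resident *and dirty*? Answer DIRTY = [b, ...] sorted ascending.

  0 | R B4 → L0 miss [-]
  1 | W B4 → L0 hit [D]
  2 | W B1 → L1 miss [D]
  3 | R B5 → L1 miss wb→B1 [-]
  4 | W B0 → L0 miss wb→B4 [D]
  5 | R B0 → L0 hit [D]
  6 | W B0 → L0 hit [D]
  7 | R B0 → L0 hit [D]
  8 | W B0 → L0 hit [D]
  9 | W B0 → L0 hit [D]
  10 | W B4 → L0 miss wb→B0 [D]
  11 | W B0 → L0 miss wb→B4 [D]
  12 | R B0 → L0 hit [D]

DIRTY = [0]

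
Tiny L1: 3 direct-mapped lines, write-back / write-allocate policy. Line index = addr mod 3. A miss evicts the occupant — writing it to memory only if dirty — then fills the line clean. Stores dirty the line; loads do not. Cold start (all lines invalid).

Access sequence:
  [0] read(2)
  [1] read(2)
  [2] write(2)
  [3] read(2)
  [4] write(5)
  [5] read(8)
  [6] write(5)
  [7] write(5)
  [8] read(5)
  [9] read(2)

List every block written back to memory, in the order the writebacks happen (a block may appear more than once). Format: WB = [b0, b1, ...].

WB = [2, 5, 5]

  0 | R B2 → L2 miss [-]
  1 | R B2 → L2 hit [-]
  2 | W B2 → L2 hit [D]
  3 | R B2 → L2 hit [D]
  4 | W B5 → L2 miss wb→B2 [D]
  5 | R B8 → L2 miss wb→B5 [-]
  6 | W B5 → L2 miss [D]
  7 | W B5 → L2 hit [D]
  8 | R B5 → L2 hit [D]
  9 | R B2 → L2 miss wb→B5 [-]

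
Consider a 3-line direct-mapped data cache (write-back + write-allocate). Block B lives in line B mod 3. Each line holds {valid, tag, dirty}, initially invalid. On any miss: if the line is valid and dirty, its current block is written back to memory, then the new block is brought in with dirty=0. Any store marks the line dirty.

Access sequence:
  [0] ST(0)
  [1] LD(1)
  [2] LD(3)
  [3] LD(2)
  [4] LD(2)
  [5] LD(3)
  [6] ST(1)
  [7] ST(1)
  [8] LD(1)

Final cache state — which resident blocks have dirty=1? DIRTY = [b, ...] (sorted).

DIRTY = [1]

  0 | W B0 → L0 miss [D]
  1 | R B1 → L1 miss [-]
  2 | R B3 → L0 miss wb→B0 [-]
  3 | R B2 → L2 miss [-]
  4 | R B2 → L2 hit [-]
  5 | R B3 → L0 hit [-]
  6 | W B1 → L1 hit [D]
  7 | W B1 → L1 hit [D]
  8 | R B1 → L1 hit [D]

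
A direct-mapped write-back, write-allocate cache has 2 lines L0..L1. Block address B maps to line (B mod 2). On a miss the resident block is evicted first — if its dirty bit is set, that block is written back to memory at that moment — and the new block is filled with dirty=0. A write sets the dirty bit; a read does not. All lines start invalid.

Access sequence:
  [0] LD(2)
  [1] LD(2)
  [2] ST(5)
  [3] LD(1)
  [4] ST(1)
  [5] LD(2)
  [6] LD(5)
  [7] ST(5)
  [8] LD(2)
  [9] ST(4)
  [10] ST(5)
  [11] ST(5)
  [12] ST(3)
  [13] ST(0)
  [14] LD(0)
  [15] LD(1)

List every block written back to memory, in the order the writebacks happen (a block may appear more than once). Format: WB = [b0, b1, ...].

0: R B2 -> L0 miss  d=-]
1: R B2 -> L0 hit  d=-]
2: W B5 -> L1 miss  d=D]
3: R B1 -> L1 miss wb->B5  d=-]
4: W B1 -> L1 hit  d=D]
5: R B2 -> L0 hit  d=-]
6: R B5 -> L1 miss wb->B1  d=-]
7: W B5 -> L1 hit  d=D]
8: R B2 -> L0 hit  d=-]
9: W B4 -> L0 miss  d=D]
10: W B5 -> L1 hit  d=D]
11: W B5 -> L1 hit  d=D]
12: W B3 -> L1 miss wb->B5  d=D]
13: W B0 -> L0 miss wb->B4  d=D]
14: R B0 -> L0 hit  d=D]
15: R B1 -> L1 miss wb->B3  d=-]

WB = [5, 1, 5, 4, 3]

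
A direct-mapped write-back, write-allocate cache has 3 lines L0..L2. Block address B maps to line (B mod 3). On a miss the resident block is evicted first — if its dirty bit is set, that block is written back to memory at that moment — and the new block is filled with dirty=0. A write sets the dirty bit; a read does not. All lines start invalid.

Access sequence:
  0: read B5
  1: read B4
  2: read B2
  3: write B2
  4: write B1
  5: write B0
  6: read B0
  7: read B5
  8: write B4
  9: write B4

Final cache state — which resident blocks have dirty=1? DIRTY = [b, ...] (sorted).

DIRTY = [0, 4]

  0 | R B5 → L2 miss [-]
  1 | R B4 → L1 miss [-]
  2 | R B2 → L2 miss [-]
  3 | W B2 → L2 hit [D]
  4 | W B1 → L1 miss [D]
  5 | W B0 → L0 miss [D]
  6 | R B0 → L0 hit [D]
  7 | R B5 → L2 miss wb→B2 [-]
  8 | W B4 → L1 miss wb→B1 [D]
  9 | W B4 → L1 hit [D]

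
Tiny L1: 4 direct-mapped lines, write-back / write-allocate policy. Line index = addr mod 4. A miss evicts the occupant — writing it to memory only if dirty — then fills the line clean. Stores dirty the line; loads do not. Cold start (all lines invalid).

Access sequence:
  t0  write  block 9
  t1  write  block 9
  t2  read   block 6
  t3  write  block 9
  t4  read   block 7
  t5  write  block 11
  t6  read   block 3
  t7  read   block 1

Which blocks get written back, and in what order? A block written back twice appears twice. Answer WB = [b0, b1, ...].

  0 | W B9 → L1 miss [D]
  1 | W B9 → L1 hit [D]
  2 | R B6 → L2 miss [-]
  3 | W B9 → L1 hit [D]
  4 | R B7 → L3 miss [-]
  5 | W B11 → L3 miss [D]
  6 | R B3 → L3 miss wb→B11 [-]
  7 | R B1 → L1 miss wb→B9 [-]

WB = [11, 9]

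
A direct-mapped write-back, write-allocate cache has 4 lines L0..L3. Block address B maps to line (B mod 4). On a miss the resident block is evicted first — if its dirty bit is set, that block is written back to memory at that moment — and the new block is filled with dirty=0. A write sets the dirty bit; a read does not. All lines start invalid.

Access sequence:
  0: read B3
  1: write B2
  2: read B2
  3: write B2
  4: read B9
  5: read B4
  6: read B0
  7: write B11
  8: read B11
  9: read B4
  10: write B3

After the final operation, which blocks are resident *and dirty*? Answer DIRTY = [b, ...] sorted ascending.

DIRTY = [2, 3]

  0 | R B3 → L3 miss [-]
  1 | W B2 → L2 miss [D]
  2 | R B2 → L2 hit [D]
  3 | W B2 → L2 hit [D]
  4 | R B9 → L1 miss [-]
  5 | R B4 → L0 miss [-]
  6 | R B0 → L0 miss [-]
  7 | W B11 → L3 miss [D]
  8 | R B11 → L3 hit [D]
  9 | R B4 → L0 miss [-]
  10 | W B3 → L3 miss wb→B11 [D]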